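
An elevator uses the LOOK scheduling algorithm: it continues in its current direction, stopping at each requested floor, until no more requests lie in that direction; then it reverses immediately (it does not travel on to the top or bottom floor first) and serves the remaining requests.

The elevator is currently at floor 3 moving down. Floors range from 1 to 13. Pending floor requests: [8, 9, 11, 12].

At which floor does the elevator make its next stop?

Answer: 8

Derivation:
Current floor: 3, direction: down
Requests above: [8, 9, 11, 12]
Requests below: []
Moving down but no requests below → reverse; nearest above is min([8, 9, 11, 12]) = 8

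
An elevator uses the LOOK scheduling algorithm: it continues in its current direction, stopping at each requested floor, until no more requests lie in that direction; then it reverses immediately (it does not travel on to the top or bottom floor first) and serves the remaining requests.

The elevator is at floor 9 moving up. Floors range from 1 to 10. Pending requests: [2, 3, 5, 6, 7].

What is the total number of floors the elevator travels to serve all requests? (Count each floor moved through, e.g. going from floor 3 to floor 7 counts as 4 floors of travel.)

Start at floor 9 moving up, LOOK stop order: [7, 6, 5, 3, 2]
  9 → 7: |7-9| = 2, total = 2
  7 → 6: |6-7| = 1, total = 3
  6 → 5: |5-6| = 1, total = 4
  5 → 3: |3-5| = 2, total = 6
  3 → 2: |2-3| = 1, total = 7

Answer: 7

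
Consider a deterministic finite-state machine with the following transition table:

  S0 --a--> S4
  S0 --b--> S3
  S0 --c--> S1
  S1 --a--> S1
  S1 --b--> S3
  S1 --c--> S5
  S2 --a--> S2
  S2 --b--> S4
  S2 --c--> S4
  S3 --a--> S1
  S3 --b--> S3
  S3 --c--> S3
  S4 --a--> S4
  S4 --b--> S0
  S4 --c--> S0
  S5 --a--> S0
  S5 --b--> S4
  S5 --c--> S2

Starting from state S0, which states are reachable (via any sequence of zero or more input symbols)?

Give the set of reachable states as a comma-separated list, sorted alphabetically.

Answer: S0, S1, S2, S3, S4, S5

Derivation:
BFS from S0:
  visit S0: S0--a-->S4 (new), S0--b-->S3 (new), S0--c-->S1 (new)
  visit S4: S4--a-->S4 (seen), S4--b-->S0 (seen), S4--c-->S0 (seen)
  visit S3: S3--a-->S1 (seen), S3--b-->S3 (seen), S3--c-->S3 (seen)
  visit S1: S1--a-->S1 (seen), S1--b-->S3 (seen), S1--c-->S5 (new)
  visit S5: S5--a-->S0 (seen), S5--b-->S4 (seen), S5--c-->S2 (new)
  visit S2: S2--a-->S2 (seen), S2--b-->S4 (seen), S2--c-->S4 (seen)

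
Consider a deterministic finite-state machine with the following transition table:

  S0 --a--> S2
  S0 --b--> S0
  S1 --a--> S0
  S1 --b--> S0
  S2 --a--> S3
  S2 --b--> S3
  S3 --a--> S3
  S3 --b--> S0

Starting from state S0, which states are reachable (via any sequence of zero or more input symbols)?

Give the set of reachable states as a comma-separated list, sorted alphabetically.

BFS from S0:
  visit S0: S0--a-->S2 (new), S0--b-->S0 (seen)
  visit S2: S2--a-->S3 (new), S2--b-->S3 (seen)
  visit S3: S3--a-->S3 (seen), S3--b-->S0 (seen)

Answer: S0, S2, S3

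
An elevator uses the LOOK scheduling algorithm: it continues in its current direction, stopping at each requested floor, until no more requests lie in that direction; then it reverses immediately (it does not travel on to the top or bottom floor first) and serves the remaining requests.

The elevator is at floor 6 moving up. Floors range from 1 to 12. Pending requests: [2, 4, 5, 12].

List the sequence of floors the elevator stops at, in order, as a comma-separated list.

Answer: 12, 5, 4, 2

Derivation:
Current: 6, moving UP
Serve above first (ascending): [12]
Then reverse, serve below (descending): [5, 4, 2]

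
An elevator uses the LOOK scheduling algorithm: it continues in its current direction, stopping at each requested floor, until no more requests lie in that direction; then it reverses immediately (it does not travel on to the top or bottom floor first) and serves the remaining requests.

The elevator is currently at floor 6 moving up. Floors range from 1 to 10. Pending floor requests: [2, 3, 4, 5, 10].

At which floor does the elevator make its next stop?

Answer: 10

Derivation:
Current floor: 6, direction: up
Requests above: [10]
Requests below: [2, 3, 4, 5]
Moving up and requests lie above → nearest above is min([10]) = 10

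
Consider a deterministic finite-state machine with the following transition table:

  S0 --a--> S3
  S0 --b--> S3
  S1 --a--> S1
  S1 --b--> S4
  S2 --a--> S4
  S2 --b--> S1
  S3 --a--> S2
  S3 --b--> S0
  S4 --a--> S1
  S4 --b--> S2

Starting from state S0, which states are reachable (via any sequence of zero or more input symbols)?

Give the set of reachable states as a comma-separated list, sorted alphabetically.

BFS from S0:
  visit S0: S0--a-->S3 (new), S0--b-->S3 (seen)
  visit S3: S3--a-->S2 (new), S3--b-->S0 (seen)
  visit S2: S2--a-->S4 (new), S2--b-->S1 (new)
  visit S4: S4--a-->S1 (seen), S4--b-->S2 (seen)
  visit S1: S1--a-->S1 (seen), S1--b-->S4 (seen)

Answer: S0, S1, S2, S3, S4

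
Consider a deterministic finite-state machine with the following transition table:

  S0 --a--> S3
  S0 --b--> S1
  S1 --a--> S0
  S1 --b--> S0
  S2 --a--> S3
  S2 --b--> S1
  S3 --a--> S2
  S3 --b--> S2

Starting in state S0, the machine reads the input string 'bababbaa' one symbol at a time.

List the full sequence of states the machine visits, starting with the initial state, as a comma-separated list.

Answer: S0, S1, S0, S1, S0, S1, S0, S3, S2

Derivation:
Start: S0
  read 'b': S0 --b--> S1
  read 'a': S1 --a--> S0
  read 'b': S0 --b--> S1
  read 'a': S1 --a--> S0
  read 'b': S0 --b--> S1
  read 'b': S1 --b--> S0
  read 'a': S0 --a--> S3
  read 'a': S3 --a--> S2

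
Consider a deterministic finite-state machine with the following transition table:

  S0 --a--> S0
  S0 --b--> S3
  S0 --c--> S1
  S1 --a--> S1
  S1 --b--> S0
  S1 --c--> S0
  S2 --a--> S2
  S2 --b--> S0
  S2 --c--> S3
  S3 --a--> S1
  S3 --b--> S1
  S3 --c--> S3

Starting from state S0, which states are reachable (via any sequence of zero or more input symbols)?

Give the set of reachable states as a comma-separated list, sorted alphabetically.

BFS from S0:
  visit S0: S0--a-->S0 (seen), S0--b-->S3 (new), S0--c-->S1 (new)
  visit S3: S3--a-->S1 (seen), S3--b-->S1 (seen), S3--c-->S3 (seen)
  visit S1: S1--a-->S1 (seen), S1--b-->S0 (seen), S1--c-->S0 (seen)

Answer: S0, S1, S3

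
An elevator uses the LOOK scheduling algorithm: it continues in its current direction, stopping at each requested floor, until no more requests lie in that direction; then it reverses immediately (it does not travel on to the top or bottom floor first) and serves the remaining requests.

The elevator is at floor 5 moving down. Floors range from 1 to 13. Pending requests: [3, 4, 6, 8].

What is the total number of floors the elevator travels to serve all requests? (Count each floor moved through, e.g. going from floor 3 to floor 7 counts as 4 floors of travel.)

Start at floor 5 moving down, LOOK stop order: [4, 3, 6, 8]
  5 → 4: |4-5| = 1, total = 1
  4 → 3: |3-4| = 1, total = 2
  3 → 6: |6-3| = 3, total = 5
  6 → 8: |8-6| = 2, total = 7

Answer: 7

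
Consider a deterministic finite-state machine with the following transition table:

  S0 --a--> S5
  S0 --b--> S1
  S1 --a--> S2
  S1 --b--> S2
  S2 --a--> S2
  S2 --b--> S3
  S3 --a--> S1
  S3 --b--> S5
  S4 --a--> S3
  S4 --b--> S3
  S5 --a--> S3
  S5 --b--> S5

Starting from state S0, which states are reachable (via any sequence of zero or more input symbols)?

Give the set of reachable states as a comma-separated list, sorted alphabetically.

Answer: S0, S1, S2, S3, S5

Derivation:
BFS from S0:
  visit S0: S0--a-->S5 (new), S0--b-->S1 (new)
  visit S5: S5--a-->S3 (new), S5--b-->S5 (seen)
  visit S1: S1--a-->S2 (new), S1--b-->S2 (seen)
  visit S3: S3--a-->S1 (seen), S3--b-->S5 (seen)
  visit S2: S2--a-->S2 (seen), S2--b-->S3 (seen)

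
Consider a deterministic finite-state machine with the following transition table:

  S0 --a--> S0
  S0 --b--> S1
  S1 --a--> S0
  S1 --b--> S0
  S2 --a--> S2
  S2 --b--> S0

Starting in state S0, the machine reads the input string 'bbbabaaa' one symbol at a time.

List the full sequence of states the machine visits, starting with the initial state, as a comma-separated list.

Answer: S0, S1, S0, S1, S0, S1, S0, S0, S0

Derivation:
Start: S0
  read 'b': S0 --b--> S1
  read 'b': S1 --b--> S0
  read 'b': S0 --b--> S1
  read 'a': S1 --a--> S0
  read 'b': S0 --b--> S1
  read 'a': S1 --a--> S0
  read 'a': S0 --a--> S0
  read 'a': S0 --a--> S0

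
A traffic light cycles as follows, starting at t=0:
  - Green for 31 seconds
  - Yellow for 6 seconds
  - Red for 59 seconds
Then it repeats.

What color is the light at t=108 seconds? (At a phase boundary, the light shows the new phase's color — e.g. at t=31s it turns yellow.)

Cycle length = 31 + 6 + 59 = 96s
t = 108, phase_t = 108 mod 96 = 12
12 < 31 (green end) → GREEN

Answer: green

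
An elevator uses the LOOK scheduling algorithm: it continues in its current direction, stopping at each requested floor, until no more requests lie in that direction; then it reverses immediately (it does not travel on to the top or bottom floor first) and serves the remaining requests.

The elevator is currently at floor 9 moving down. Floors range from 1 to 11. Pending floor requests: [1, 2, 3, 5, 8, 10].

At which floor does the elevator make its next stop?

Answer: 8

Derivation:
Current floor: 9, direction: down
Requests above: [10]
Requests below: [1, 2, 3, 5, 8]
Moving down and requests lie below → nearest below is max([1, 2, 3, 5, 8]) = 8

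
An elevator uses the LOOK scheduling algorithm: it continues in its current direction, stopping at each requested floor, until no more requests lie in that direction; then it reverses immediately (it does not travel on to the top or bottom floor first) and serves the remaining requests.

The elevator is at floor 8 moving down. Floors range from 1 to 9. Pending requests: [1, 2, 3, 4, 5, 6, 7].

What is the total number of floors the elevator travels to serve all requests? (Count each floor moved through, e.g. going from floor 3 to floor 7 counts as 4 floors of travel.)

Answer: 7

Derivation:
Start at floor 8 moving down, LOOK stop order: [7, 6, 5, 4, 3, 2, 1]
  8 → 7: |7-8| = 1, total = 1
  7 → 6: |6-7| = 1, total = 2
  6 → 5: |5-6| = 1, total = 3
  5 → 4: |4-5| = 1, total = 4
  4 → 3: |3-4| = 1, total = 5
  3 → 2: |2-3| = 1, total = 6
  2 → 1: |1-2| = 1, total = 7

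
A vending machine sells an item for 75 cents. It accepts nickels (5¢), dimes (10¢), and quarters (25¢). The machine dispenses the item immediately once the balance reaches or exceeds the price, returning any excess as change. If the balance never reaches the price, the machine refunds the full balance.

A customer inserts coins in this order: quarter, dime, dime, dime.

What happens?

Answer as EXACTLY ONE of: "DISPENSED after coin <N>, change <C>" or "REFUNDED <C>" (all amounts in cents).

Answer: REFUNDED 55

Derivation:
Price: 75¢
Coin 1 (quarter, 25¢): balance = 25¢
Coin 2 (dime, 10¢): balance = 35¢
Coin 3 (dime, 10¢): balance = 45¢
Coin 4 (dime, 10¢): balance = 55¢
All coins inserted, balance 55¢ < price 75¢ → REFUND 55¢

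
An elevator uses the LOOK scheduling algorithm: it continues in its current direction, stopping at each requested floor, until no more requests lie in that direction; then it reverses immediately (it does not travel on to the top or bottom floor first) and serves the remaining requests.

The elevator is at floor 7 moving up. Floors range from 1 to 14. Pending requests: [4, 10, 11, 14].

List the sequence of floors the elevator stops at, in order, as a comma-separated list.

Answer: 10, 11, 14, 4

Derivation:
Current: 7, moving UP
Serve above first (ascending): [10, 11, 14]
Then reverse, serve below (descending): [4]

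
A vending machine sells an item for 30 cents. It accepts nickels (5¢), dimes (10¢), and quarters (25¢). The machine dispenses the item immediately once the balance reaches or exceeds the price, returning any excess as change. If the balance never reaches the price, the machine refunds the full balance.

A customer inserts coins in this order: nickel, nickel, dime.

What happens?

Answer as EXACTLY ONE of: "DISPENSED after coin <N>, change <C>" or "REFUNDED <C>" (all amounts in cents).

Answer: REFUNDED 20

Derivation:
Price: 30¢
Coin 1 (nickel, 5¢): balance = 5¢
Coin 2 (nickel, 5¢): balance = 10¢
Coin 3 (dime, 10¢): balance = 20¢
All coins inserted, balance 20¢ < price 30¢ → REFUND 20¢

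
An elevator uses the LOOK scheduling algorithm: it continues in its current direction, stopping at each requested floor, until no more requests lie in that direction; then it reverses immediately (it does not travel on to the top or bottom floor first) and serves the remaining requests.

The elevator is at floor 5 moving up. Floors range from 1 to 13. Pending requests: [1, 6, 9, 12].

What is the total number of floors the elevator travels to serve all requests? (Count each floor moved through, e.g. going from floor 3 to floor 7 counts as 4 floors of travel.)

Answer: 18

Derivation:
Start at floor 5 moving up, LOOK stop order: [6, 9, 12, 1]
  5 → 6: |6-5| = 1, total = 1
  6 → 9: |9-6| = 3, total = 4
  9 → 12: |12-9| = 3, total = 7
  12 → 1: |1-12| = 11, total = 18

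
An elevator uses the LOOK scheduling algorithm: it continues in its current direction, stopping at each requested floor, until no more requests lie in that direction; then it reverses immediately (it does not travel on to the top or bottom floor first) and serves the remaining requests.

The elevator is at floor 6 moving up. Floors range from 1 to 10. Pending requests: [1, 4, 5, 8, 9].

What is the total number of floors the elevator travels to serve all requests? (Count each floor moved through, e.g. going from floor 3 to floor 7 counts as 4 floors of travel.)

Start at floor 6 moving up, LOOK stop order: [8, 9, 5, 4, 1]
  6 → 8: |8-6| = 2, total = 2
  8 → 9: |9-8| = 1, total = 3
  9 → 5: |5-9| = 4, total = 7
  5 → 4: |4-5| = 1, total = 8
  4 → 1: |1-4| = 3, total = 11

Answer: 11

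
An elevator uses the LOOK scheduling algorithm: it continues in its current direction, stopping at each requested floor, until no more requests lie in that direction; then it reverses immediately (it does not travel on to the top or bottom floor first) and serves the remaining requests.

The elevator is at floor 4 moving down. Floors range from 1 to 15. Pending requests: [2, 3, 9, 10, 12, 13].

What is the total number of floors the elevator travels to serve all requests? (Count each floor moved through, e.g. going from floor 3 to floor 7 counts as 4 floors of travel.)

Start at floor 4 moving down, LOOK stop order: [3, 2, 9, 10, 12, 13]
  4 → 3: |3-4| = 1, total = 1
  3 → 2: |2-3| = 1, total = 2
  2 → 9: |9-2| = 7, total = 9
  9 → 10: |10-9| = 1, total = 10
  10 → 12: |12-10| = 2, total = 12
  12 → 13: |13-12| = 1, total = 13

Answer: 13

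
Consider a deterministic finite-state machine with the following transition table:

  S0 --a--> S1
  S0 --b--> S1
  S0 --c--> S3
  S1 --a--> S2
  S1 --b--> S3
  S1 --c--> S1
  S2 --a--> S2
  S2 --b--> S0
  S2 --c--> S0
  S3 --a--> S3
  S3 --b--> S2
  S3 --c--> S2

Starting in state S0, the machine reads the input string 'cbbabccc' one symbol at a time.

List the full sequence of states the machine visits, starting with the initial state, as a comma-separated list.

Answer: S0, S3, S2, S0, S1, S3, S2, S0, S3

Derivation:
Start: S0
  read 'c': S0 --c--> S3
  read 'b': S3 --b--> S2
  read 'b': S2 --b--> S0
  read 'a': S0 --a--> S1
  read 'b': S1 --b--> S3
  read 'c': S3 --c--> S2
  read 'c': S2 --c--> S0
  read 'c': S0 --c--> S3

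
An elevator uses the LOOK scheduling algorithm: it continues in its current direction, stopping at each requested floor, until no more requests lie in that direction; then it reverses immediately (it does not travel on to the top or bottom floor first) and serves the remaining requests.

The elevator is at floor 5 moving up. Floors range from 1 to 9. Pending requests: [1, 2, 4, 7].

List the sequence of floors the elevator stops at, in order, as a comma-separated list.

Current: 5, moving UP
Serve above first (ascending): [7]
Then reverse, serve below (descending): [4, 2, 1]

Answer: 7, 4, 2, 1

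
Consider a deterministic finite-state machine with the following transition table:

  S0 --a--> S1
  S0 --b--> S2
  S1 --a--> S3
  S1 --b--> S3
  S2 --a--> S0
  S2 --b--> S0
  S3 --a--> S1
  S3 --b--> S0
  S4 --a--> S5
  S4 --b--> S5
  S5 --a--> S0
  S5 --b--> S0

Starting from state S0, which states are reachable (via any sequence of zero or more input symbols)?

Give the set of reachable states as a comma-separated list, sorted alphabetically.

BFS from S0:
  visit S0: S0--a-->S1 (new), S0--b-->S2 (new)
  visit S1: S1--a-->S3 (new), S1--b-->S3 (seen)
  visit S2: S2--a-->S0 (seen), S2--b-->S0 (seen)
  visit S3: S3--a-->S1 (seen), S3--b-->S0 (seen)

Answer: S0, S1, S2, S3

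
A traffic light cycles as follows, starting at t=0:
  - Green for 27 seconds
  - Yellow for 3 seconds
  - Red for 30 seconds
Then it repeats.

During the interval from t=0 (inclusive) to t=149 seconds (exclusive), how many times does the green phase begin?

Answer: 3

Derivation:
Cycle = 27+3+30 = 60s
green phase starts at t = k*60 + 0 for k=0,1,2,...
Need k*60+0 < 149 → k < 2.483
k ∈ {0, ..., 2} → 3 starts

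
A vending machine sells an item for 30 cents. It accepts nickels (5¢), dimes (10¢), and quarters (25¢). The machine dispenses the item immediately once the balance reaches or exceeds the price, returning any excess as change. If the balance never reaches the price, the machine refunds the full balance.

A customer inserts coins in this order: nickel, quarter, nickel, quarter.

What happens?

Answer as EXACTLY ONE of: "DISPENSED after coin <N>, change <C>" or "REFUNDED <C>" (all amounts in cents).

Answer: DISPENSED after coin 2, change 0

Derivation:
Price: 30¢
Coin 1 (nickel, 5¢): balance = 5¢
Coin 2 (quarter, 25¢): balance = 30¢
  → balance >= price → DISPENSE, change = 30 - 30 = 0¢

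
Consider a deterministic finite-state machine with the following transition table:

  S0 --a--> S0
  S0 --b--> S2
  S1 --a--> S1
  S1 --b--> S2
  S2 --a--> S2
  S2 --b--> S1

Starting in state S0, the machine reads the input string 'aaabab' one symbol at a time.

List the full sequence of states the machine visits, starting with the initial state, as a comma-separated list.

Start: S0
  read 'a': S0 --a--> S0
  read 'a': S0 --a--> S0
  read 'a': S0 --a--> S0
  read 'b': S0 --b--> S2
  read 'a': S2 --a--> S2
  read 'b': S2 --b--> S1

Answer: S0, S0, S0, S0, S2, S2, S1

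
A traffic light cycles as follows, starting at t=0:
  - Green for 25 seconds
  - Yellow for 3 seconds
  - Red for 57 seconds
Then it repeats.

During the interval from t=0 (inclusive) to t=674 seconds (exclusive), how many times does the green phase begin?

Cycle = 25+3+57 = 85s
green phase starts at t = k*85 + 0 for k=0,1,2,...
Need k*85+0 < 674 → k < 7.929
k ∈ {0, ..., 7} → 8 starts

Answer: 8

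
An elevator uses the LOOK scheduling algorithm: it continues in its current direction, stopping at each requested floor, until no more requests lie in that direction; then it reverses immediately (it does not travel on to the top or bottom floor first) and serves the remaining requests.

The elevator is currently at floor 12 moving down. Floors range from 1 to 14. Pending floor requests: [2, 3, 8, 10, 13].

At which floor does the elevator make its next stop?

Answer: 10

Derivation:
Current floor: 12, direction: down
Requests above: [13]
Requests below: [2, 3, 8, 10]
Moving down and requests lie below → nearest below is max([2, 3, 8, 10]) = 10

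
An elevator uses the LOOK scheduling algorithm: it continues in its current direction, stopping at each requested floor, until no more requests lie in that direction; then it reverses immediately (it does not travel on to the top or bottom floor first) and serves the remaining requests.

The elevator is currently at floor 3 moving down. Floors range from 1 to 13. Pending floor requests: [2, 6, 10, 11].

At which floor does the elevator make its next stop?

Answer: 2

Derivation:
Current floor: 3, direction: down
Requests above: [6, 10, 11]
Requests below: [2]
Moving down and requests lie below → nearest below is max([2]) = 2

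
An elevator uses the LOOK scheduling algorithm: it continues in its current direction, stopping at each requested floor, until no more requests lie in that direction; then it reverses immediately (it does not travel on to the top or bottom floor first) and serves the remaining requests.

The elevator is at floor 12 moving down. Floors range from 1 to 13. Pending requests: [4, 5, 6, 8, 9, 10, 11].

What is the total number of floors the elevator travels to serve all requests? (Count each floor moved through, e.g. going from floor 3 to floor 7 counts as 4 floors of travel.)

Answer: 8

Derivation:
Start at floor 12 moving down, LOOK stop order: [11, 10, 9, 8, 6, 5, 4]
  12 → 11: |11-12| = 1, total = 1
  11 → 10: |10-11| = 1, total = 2
  10 → 9: |9-10| = 1, total = 3
  9 → 8: |8-9| = 1, total = 4
  8 → 6: |6-8| = 2, total = 6
  6 → 5: |5-6| = 1, total = 7
  5 → 4: |4-5| = 1, total = 8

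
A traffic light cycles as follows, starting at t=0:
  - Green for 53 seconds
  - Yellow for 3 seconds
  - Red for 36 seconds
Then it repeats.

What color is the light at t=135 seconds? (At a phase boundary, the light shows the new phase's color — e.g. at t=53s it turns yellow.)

Cycle length = 53 + 3 + 36 = 92s
t = 135, phase_t = 135 mod 92 = 43
43 < 53 (green end) → GREEN

Answer: green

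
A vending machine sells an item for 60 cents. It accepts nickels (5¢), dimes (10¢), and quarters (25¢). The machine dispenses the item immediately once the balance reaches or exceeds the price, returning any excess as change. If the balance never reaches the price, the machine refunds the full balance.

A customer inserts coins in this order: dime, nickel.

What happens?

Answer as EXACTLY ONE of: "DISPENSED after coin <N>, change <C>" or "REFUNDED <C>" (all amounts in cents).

Price: 60¢
Coin 1 (dime, 10¢): balance = 10¢
Coin 2 (nickel, 5¢): balance = 15¢
All coins inserted, balance 15¢ < price 60¢ → REFUND 15¢

Answer: REFUNDED 15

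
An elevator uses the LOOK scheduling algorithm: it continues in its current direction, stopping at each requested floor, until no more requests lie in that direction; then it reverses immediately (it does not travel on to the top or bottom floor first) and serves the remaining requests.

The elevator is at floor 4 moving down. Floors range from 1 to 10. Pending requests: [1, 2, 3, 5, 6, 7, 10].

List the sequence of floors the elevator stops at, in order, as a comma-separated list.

Current: 4, moving DOWN
Serve below first (descending): [3, 2, 1]
Then reverse, serve above (ascending): [5, 6, 7, 10]

Answer: 3, 2, 1, 5, 6, 7, 10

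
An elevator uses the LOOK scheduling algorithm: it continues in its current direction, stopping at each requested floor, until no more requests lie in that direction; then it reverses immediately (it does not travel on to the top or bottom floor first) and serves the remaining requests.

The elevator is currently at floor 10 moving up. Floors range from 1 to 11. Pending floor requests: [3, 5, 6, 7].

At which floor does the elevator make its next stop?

Current floor: 10, direction: up
Requests above: []
Requests below: [3, 5, 6, 7]
Moving up but no requests above → reverse; nearest below is max([3, 5, 6, 7]) = 7

Answer: 7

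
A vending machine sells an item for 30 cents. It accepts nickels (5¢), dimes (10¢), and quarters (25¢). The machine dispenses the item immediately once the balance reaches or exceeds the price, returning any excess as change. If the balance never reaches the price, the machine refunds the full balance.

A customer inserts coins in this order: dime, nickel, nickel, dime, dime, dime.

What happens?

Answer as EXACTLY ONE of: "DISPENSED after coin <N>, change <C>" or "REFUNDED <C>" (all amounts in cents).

Price: 30¢
Coin 1 (dime, 10¢): balance = 10¢
Coin 2 (nickel, 5¢): balance = 15¢
Coin 3 (nickel, 5¢): balance = 20¢
Coin 4 (dime, 10¢): balance = 30¢
  → balance >= price → DISPENSE, change = 30 - 30 = 0¢

Answer: DISPENSED after coin 4, change 0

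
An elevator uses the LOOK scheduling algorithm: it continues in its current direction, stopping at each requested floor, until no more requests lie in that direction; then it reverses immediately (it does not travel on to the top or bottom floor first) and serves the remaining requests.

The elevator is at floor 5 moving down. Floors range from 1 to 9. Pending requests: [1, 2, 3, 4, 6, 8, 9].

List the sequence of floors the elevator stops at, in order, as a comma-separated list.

Current: 5, moving DOWN
Serve below first (descending): [4, 3, 2, 1]
Then reverse, serve above (ascending): [6, 8, 9]

Answer: 4, 3, 2, 1, 6, 8, 9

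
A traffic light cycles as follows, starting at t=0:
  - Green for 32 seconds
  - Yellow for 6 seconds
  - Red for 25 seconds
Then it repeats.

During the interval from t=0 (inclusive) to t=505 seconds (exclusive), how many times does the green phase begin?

Answer: 9

Derivation:
Cycle = 32+6+25 = 63s
green phase starts at t = k*63 + 0 for k=0,1,2,...
Need k*63+0 < 505 → k < 8.016
k ∈ {0, ..., 8} → 9 starts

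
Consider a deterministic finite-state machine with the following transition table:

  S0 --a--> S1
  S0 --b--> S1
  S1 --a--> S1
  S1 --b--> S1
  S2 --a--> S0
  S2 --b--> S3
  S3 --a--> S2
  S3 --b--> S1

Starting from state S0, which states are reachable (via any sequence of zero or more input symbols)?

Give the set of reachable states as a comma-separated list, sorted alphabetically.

Answer: S0, S1

Derivation:
BFS from S0:
  visit S0: S0--a-->S1 (new), S0--b-->S1 (seen)
  visit S1: S1--a-->S1 (seen), S1--b-->S1 (seen)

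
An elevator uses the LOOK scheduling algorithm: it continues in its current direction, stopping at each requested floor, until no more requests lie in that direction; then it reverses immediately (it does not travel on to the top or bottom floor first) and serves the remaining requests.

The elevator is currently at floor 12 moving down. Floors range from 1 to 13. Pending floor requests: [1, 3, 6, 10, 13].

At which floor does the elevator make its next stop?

Current floor: 12, direction: down
Requests above: [13]
Requests below: [1, 3, 6, 10]
Moving down and requests lie below → nearest below is max([1, 3, 6, 10]) = 10

Answer: 10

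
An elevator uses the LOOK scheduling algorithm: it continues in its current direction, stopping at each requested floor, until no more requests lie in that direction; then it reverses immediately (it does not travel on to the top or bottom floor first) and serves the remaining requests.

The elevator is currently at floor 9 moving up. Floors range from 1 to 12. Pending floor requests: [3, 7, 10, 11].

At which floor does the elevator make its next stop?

Answer: 10

Derivation:
Current floor: 9, direction: up
Requests above: [10, 11]
Requests below: [3, 7]
Moving up and requests lie above → nearest above is min([10, 11]) = 10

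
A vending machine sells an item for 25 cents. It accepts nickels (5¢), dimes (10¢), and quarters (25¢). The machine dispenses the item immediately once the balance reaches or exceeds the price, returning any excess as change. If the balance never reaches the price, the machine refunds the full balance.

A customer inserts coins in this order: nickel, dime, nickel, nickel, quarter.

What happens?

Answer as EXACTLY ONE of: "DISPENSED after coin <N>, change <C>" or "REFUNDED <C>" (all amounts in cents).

Answer: DISPENSED after coin 4, change 0

Derivation:
Price: 25¢
Coin 1 (nickel, 5¢): balance = 5¢
Coin 2 (dime, 10¢): balance = 15¢
Coin 3 (nickel, 5¢): balance = 20¢
Coin 4 (nickel, 5¢): balance = 25¢
  → balance >= price → DISPENSE, change = 25 - 25 = 0¢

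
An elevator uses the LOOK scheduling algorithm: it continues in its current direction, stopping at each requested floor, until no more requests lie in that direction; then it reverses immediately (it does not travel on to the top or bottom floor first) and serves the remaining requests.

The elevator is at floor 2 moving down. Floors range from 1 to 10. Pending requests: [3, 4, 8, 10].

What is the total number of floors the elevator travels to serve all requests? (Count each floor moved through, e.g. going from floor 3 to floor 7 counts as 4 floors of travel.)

Answer: 8

Derivation:
Start at floor 2 moving down, LOOK stop order: [3, 4, 8, 10]
  2 → 3: |3-2| = 1, total = 1
  3 → 4: |4-3| = 1, total = 2
  4 → 8: |8-4| = 4, total = 6
  8 → 10: |10-8| = 2, total = 8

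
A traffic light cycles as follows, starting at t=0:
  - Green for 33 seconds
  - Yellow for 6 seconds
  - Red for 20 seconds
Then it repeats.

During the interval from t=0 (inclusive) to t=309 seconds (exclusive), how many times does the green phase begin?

Answer: 6

Derivation:
Cycle = 33+6+20 = 59s
green phase starts at t = k*59 + 0 for k=0,1,2,...
Need k*59+0 < 309 → k < 5.237
k ∈ {0, ..., 5} → 6 starts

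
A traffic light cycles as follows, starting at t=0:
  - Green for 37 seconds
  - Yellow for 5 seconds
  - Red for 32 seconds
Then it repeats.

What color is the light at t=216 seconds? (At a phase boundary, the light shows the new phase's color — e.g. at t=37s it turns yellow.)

Cycle length = 37 + 5 + 32 = 74s
t = 216, phase_t = 216 mod 74 = 68
68 >= 42 → RED

Answer: red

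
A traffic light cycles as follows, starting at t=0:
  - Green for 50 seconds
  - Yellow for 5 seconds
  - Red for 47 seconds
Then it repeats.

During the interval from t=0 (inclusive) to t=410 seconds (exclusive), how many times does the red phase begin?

Cycle = 50+5+47 = 102s
red phase starts at t = k*102 + 55 for k=0,1,2,...
Need k*102+55 < 410 → k < 3.480
k ∈ {0, ..., 3} → 4 starts

Answer: 4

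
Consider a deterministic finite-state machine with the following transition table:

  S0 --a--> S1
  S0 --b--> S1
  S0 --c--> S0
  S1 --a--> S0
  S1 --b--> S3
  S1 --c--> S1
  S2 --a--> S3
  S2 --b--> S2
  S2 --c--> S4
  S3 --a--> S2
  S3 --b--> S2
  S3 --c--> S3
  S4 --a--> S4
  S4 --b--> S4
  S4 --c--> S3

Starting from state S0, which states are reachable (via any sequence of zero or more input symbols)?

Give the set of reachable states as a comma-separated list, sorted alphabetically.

Answer: S0, S1, S2, S3, S4

Derivation:
BFS from S0:
  visit S0: S0--a-->S1 (new), S0--b-->S1 (seen), S0--c-->S0 (seen)
  visit S1: S1--a-->S0 (seen), S1--b-->S3 (new), S1--c-->S1 (seen)
  visit S3: S3--a-->S2 (new), S3--b-->S2 (seen), S3--c-->S3 (seen)
  visit S2: S2--a-->S3 (seen), S2--b-->S2 (seen), S2--c-->S4 (new)
  visit S4: S4--a-->S4 (seen), S4--b-->S4 (seen), S4--c-->S3 (seen)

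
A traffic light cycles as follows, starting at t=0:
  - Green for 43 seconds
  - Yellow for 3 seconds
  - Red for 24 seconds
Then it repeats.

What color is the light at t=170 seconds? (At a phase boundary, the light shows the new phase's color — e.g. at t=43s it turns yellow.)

Cycle length = 43 + 3 + 24 = 70s
t = 170, phase_t = 170 mod 70 = 30
30 < 43 (green end) → GREEN

Answer: green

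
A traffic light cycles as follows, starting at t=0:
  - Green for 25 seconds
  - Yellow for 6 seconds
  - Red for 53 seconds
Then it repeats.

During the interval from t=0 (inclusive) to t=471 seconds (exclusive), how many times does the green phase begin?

Cycle = 25+6+53 = 84s
green phase starts at t = k*84 + 0 for k=0,1,2,...
Need k*84+0 < 471 → k < 5.607
k ∈ {0, ..., 5} → 6 starts

Answer: 6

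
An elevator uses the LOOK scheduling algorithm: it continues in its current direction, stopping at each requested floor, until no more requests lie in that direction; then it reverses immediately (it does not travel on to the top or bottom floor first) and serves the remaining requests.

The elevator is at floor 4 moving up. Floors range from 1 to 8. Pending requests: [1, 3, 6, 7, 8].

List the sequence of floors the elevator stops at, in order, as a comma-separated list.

Answer: 6, 7, 8, 3, 1

Derivation:
Current: 4, moving UP
Serve above first (ascending): [6, 7, 8]
Then reverse, serve below (descending): [3, 1]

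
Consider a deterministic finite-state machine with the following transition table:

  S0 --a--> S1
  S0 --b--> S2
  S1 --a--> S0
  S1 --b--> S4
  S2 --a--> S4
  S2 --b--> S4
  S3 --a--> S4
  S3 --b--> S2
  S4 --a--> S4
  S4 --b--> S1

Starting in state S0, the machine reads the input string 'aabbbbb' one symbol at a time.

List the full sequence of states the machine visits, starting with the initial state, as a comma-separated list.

Start: S0
  read 'a': S0 --a--> S1
  read 'a': S1 --a--> S0
  read 'b': S0 --b--> S2
  read 'b': S2 --b--> S4
  read 'b': S4 --b--> S1
  read 'b': S1 --b--> S4
  read 'b': S4 --b--> S1

Answer: S0, S1, S0, S2, S4, S1, S4, S1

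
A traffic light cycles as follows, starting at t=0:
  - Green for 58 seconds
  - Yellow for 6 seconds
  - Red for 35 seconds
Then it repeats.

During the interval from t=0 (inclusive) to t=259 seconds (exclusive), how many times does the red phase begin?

Cycle = 58+6+35 = 99s
red phase starts at t = k*99 + 64 for k=0,1,2,...
Need k*99+64 < 259 → k < 1.970
k ∈ {0, ..., 1} → 2 starts

Answer: 2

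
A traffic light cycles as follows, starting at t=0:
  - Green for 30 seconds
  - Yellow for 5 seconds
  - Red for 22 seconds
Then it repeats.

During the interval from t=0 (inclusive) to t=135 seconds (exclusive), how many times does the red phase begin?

Answer: 2

Derivation:
Cycle = 30+5+22 = 57s
red phase starts at t = k*57 + 35 for k=0,1,2,...
Need k*57+35 < 135 → k < 1.754
k ∈ {0, ..., 1} → 2 starts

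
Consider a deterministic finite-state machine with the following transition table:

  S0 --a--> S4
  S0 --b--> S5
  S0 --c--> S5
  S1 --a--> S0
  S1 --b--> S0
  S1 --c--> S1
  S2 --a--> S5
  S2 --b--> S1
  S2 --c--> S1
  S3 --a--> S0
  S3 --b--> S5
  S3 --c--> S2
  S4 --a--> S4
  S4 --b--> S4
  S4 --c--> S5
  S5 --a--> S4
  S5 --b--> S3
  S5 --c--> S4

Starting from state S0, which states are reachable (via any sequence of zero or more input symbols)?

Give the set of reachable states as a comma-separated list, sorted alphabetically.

Answer: S0, S1, S2, S3, S4, S5

Derivation:
BFS from S0:
  visit S0: S0--a-->S4 (new), S0--b-->S5 (new), S0--c-->S5 (seen)
  visit S4: S4--a-->S4 (seen), S4--b-->S4 (seen), S4--c-->S5 (seen)
  visit S5: S5--a-->S4 (seen), S5--b-->S3 (new), S5--c-->S4 (seen)
  visit S3: S3--a-->S0 (seen), S3--b-->S5 (seen), S3--c-->S2 (new)
  visit S2: S2--a-->S5 (seen), S2--b-->S1 (new), S2--c-->S1 (seen)
  visit S1: S1--a-->S0 (seen), S1--b-->S0 (seen), S1--c-->S1 (seen)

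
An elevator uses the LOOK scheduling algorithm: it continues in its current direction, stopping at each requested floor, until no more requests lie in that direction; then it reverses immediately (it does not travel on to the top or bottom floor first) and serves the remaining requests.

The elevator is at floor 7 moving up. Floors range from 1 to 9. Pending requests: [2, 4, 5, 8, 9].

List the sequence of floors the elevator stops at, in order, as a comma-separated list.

Current: 7, moving UP
Serve above first (ascending): [8, 9]
Then reverse, serve below (descending): [5, 4, 2]

Answer: 8, 9, 5, 4, 2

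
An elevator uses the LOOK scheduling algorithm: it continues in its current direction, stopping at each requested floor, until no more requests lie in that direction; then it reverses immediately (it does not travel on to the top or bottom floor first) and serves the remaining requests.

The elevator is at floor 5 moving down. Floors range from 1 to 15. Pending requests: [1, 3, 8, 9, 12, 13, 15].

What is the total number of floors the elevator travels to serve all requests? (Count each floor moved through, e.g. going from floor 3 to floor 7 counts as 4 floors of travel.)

Start at floor 5 moving down, LOOK stop order: [3, 1, 8, 9, 12, 13, 15]
  5 → 3: |3-5| = 2, total = 2
  3 → 1: |1-3| = 2, total = 4
  1 → 8: |8-1| = 7, total = 11
  8 → 9: |9-8| = 1, total = 12
  9 → 12: |12-9| = 3, total = 15
  12 → 13: |13-12| = 1, total = 16
  13 → 15: |15-13| = 2, total = 18

Answer: 18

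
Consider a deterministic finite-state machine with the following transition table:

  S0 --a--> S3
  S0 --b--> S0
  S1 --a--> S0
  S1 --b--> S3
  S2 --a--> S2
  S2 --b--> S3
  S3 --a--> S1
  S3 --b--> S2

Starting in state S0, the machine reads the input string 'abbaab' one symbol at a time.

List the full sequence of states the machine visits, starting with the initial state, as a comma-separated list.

Answer: S0, S3, S2, S3, S1, S0, S0

Derivation:
Start: S0
  read 'a': S0 --a--> S3
  read 'b': S3 --b--> S2
  read 'b': S2 --b--> S3
  read 'a': S3 --a--> S1
  read 'a': S1 --a--> S0
  read 'b': S0 --b--> S0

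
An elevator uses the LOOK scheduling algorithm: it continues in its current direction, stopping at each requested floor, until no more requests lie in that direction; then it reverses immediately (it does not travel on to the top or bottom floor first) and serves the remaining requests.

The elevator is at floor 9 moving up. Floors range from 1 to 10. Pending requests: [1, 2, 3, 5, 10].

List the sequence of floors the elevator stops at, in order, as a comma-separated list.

Current: 9, moving UP
Serve above first (ascending): [10]
Then reverse, serve below (descending): [5, 3, 2, 1]

Answer: 10, 5, 3, 2, 1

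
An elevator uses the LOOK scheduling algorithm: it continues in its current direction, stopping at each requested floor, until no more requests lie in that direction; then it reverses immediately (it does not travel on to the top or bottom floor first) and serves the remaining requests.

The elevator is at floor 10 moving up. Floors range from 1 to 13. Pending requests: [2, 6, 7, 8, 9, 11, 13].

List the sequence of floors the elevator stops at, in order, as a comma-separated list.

Answer: 11, 13, 9, 8, 7, 6, 2

Derivation:
Current: 10, moving UP
Serve above first (ascending): [11, 13]
Then reverse, serve below (descending): [9, 8, 7, 6, 2]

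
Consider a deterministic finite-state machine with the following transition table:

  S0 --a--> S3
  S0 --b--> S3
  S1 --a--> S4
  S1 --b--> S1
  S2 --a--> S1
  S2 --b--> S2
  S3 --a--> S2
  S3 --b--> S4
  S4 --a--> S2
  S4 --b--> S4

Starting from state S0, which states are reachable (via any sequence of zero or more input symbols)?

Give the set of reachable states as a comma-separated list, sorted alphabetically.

BFS from S0:
  visit S0: S0--a-->S3 (new), S0--b-->S3 (seen)
  visit S3: S3--a-->S2 (new), S3--b-->S4 (new)
  visit S2: S2--a-->S1 (new), S2--b-->S2 (seen)
  visit S4: S4--a-->S2 (seen), S4--b-->S4 (seen)
  visit S1: S1--a-->S4 (seen), S1--b-->S1 (seen)

Answer: S0, S1, S2, S3, S4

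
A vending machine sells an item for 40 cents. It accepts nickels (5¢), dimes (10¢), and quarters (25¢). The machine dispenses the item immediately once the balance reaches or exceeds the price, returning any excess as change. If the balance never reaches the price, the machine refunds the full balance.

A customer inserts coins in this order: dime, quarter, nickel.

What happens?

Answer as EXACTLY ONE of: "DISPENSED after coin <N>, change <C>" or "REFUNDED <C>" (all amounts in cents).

Price: 40¢
Coin 1 (dime, 10¢): balance = 10¢
Coin 2 (quarter, 25¢): balance = 35¢
Coin 3 (nickel, 5¢): balance = 40¢
  → balance >= price → DISPENSE, change = 40 - 40 = 0¢

Answer: DISPENSED after coin 3, change 0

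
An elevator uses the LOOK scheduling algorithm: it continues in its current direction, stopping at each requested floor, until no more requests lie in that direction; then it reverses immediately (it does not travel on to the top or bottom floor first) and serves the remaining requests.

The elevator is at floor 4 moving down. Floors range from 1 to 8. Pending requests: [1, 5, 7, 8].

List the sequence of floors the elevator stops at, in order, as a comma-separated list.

Answer: 1, 5, 7, 8

Derivation:
Current: 4, moving DOWN
Serve below first (descending): [1]
Then reverse, serve above (ascending): [5, 7, 8]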